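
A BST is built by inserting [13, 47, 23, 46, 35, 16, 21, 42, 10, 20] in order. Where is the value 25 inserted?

Starting tree (level order): [13, 10, 47, None, None, 23, None, 16, 46, None, 21, 35, None, 20, None, None, 42]
Insertion path: 13 -> 47 -> 23 -> 46 -> 35
Result: insert 25 as left child of 35
Final tree (level order): [13, 10, 47, None, None, 23, None, 16, 46, None, 21, 35, None, 20, None, 25, 42]


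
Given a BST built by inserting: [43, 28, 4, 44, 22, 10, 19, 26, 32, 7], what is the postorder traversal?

Tree insertion order: [43, 28, 4, 44, 22, 10, 19, 26, 32, 7]
Tree (level-order array): [43, 28, 44, 4, 32, None, None, None, 22, None, None, 10, 26, 7, 19]
Postorder traversal: [7, 19, 10, 26, 22, 4, 32, 28, 44, 43]


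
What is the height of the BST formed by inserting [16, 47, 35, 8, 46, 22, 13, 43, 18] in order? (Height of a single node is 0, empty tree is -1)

Insertion order: [16, 47, 35, 8, 46, 22, 13, 43, 18]
Tree (level-order array): [16, 8, 47, None, 13, 35, None, None, None, 22, 46, 18, None, 43]
Compute height bottom-up (empty subtree = -1):
  height(13) = 1 + max(-1, -1) = 0
  height(8) = 1 + max(-1, 0) = 1
  height(18) = 1 + max(-1, -1) = 0
  height(22) = 1 + max(0, -1) = 1
  height(43) = 1 + max(-1, -1) = 0
  height(46) = 1 + max(0, -1) = 1
  height(35) = 1 + max(1, 1) = 2
  height(47) = 1 + max(2, -1) = 3
  height(16) = 1 + max(1, 3) = 4
Height = 4


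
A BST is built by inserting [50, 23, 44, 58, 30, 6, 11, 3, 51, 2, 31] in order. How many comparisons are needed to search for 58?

Search path for 58: 50 -> 58
Found: True
Comparisons: 2


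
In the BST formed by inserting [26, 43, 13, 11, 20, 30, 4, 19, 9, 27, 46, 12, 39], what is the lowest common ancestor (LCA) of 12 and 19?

Tree insertion order: [26, 43, 13, 11, 20, 30, 4, 19, 9, 27, 46, 12, 39]
Tree (level-order array): [26, 13, 43, 11, 20, 30, 46, 4, 12, 19, None, 27, 39, None, None, None, 9]
In a BST, the LCA of p=12, q=19 is the first node v on the
root-to-leaf path with p <= v <= q (go left if both < v, right if both > v).
Walk from root:
  at 26: both 12 and 19 < 26, go left
  at 13: 12 <= 13 <= 19, this is the LCA
LCA = 13


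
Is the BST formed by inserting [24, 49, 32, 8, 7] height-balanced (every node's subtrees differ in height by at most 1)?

Tree (level-order array): [24, 8, 49, 7, None, 32]
Definition: a tree is height-balanced if, at every node, |h(left) - h(right)| <= 1 (empty subtree has height -1).
Bottom-up per-node check:
  node 7: h_left=-1, h_right=-1, diff=0 [OK], height=0
  node 8: h_left=0, h_right=-1, diff=1 [OK], height=1
  node 32: h_left=-1, h_right=-1, diff=0 [OK], height=0
  node 49: h_left=0, h_right=-1, diff=1 [OK], height=1
  node 24: h_left=1, h_right=1, diff=0 [OK], height=2
All nodes satisfy the balance condition.
Result: Balanced


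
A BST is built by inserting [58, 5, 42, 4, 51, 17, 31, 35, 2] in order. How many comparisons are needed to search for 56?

Search path for 56: 58 -> 5 -> 42 -> 51
Found: False
Comparisons: 4


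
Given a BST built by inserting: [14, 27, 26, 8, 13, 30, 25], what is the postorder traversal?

Tree insertion order: [14, 27, 26, 8, 13, 30, 25]
Tree (level-order array): [14, 8, 27, None, 13, 26, 30, None, None, 25]
Postorder traversal: [13, 8, 25, 26, 30, 27, 14]


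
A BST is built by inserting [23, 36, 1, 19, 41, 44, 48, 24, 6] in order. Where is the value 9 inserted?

Starting tree (level order): [23, 1, 36, None, 19, 24, 41, 6, None, None, None, None, 44, None, None, None, 48]
Insertion path: 23 -> 1 -> 19 -> 6
Result: insert 9 as right child of 6
Final tree (level order): [23, 1, 36, None, 19, 24, 41, 6, None, None, None, None, 44, None, 9, None, 48]


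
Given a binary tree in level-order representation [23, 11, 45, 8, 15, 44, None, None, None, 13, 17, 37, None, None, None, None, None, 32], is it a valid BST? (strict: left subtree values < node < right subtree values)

Level-order array: [23, 11, 45, 8, 15, 44, None, None, None, 13, 17, 37, None, None, None, None, None, 32]
Validate using subtree bounds (lo, hi): at each node, require lo < value < hi,
then recurse left with hi=value and right with lo=value.
Preorder trace (stopping at first violation):
  at node 23 with bounds (-inf, +inf): OK
  at node 11 with bounds (-inf, 23): OK
  at node 8 with bounds (-inf, 11): OK
  at node 15 with bounds (11, 23): OK
  at node 13 with bounds (11, 15): OK
  at node 17 with bounds (15, 23): OK
  at node 45 with bounds (23, +inf): OK
  at node 44 with bounds (23, 45): OK
  at node 37 with bounds (23, 44): OK
  at node 32 with bounds (23, 37): OK
No violation found at any node.
Result: Valid BST


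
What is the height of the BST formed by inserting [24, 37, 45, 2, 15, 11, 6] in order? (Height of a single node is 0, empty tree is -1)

Insertion order: [24, 37, 45, 2, 15, 11, 6]
Tree (level-order array): [24, 2, 37, None, 15, None, 45, 11, None, None, None, 6]
Compute height bottom-up (empty subtree = -1):
  height(6) = 1 + max(-1, -1) = 0
  height(11) = 1 + max(0, -1) = 1
  height(15) = 1 + max(1, -1) = 2
  height(2) = 1 + max(-1, 2) = 3
  height(45) = 1 + max(-1, -1) = 0
  height(37) = 1 + max(-1, 0) = 1
  height(24) = 1 + max(3, 1) = 4
Height = 4


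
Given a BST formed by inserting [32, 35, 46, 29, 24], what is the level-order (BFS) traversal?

Tree insertion order: [32, 35, 46, 29, 24]
Tree (level-order array): [32, 29, 35, 24, None, None, 46]
BFS from the root, enqueuing left then right child of each popped node:
  queue [32] -> pop 32, enqueue [29, 35], visited so far: [32]
  queue [29, 35] -> pop 29, enqueue [24], visited so far: [32, 29]
  queue [35, 24] -> pop 35, enqueue [46], visited so far: [32, 29, 35]
  queue [24, 46] -> pop 24, enqueue [none], visited so far: [32, 29, 35, 24]
  queue [46] -> pop 46, enqueue [none], visited so far: [32, 29, 35, 24, 46]
Result: [32, 29, 35, 24, 46]


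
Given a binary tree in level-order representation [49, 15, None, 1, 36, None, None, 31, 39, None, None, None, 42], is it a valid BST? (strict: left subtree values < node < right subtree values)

Level-order array: [49, 15, None, 1, 36, None, None, 31, 39, None, None, None, 42]
Validate using subtree bounds (lo, hi): at each node, require lo < value < hi,
then recurse left with hi=value and right with lo=value.
Preorder trace (stopping at first violation):
  at node 49 with bounds (-inf, +inf): OK
  at node 15 with bounds (-inf, 49): OK
  at node 1 with bounds (-inf, 15): OK
  at node 36 with bounds (15, 49): OK
  at node 31 with bounds (15, 36): OK
  at node 39 with bounds (36, 49): OK
  at node 42 with bounds (39, 49): OK
No violation found at any node.
Result: Valid BST


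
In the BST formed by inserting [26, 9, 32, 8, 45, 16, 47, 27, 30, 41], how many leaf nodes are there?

Tree built from: [26, 9, 32, 8, 45, 16, 47, 27, 30, 41]
Tree (level-order array): [26, 9, 32, 8, 16, 27, 45, None, None, None, None, None, 30, 41, 47]
Rule: A leaf has 0 children.
Per-node child counts:
  node 26: 2 child(ren)
  node 9: 2 child(ren)
  node 8: 0 child(ren)
  node 16: 0 child(ren)
  node 32: 2 child(ren)
  node 27: 1 child(ren)
  node 30: 0 child(ren)
  node 45: 2 child(ren)
  node 41: 0 child(ren)
  node 47: 0 child(ren)
Matching nodes: [8, 16, 30, 41, 47]
Count of leaf nodes: 5


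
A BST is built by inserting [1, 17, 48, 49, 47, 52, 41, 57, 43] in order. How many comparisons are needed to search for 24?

Search path for 24: 1 -> 17 -> 48 -> 47 -> 41
Found: False
Comparisons: 5


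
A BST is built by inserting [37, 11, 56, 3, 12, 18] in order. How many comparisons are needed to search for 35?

Search path for 35: 37 -> 11 -> 12 -> 18
Found: False
Comparisons: 4


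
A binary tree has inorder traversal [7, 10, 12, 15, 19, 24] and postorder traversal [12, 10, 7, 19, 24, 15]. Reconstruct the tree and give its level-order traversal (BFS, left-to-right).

Inorder:   [7, 10, 12, 15, 19, 24]
Postorder: [12, 10, 7, 19, 24, 15]
Algorithm: postorder visits root last, so walk postorder right-to-left;
each value is the root of the current inorder slice — split it at that
value, recurse on the right subtree first, then the left.
Recursive splits:
  root=15; inorder splits into left=[7, 10, 12], right=[19, 24]
  root=24; inorder splits into left=[19], right=[]
  root=19; inorder splits into left=[], right=[]
  root=7; inorder splits into left=[], right=[10, 12]
  root=10; inorder splits into left=[], right=[12]
  root=12; inorder splits into left=[], right=[]
Reconstructed level-order: [15, 7, 24, 10, 19, 12]


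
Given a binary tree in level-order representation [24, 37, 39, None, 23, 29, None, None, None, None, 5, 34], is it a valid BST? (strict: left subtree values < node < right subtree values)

Level-order array: [24, 37, 39, None, 23, 29, None, None, None, None, 5, 34]
Validate using subtree bounds (lo, hi): at each node, require lo < value < hi,
then recurse left with hi=value and right with lo=value.
Preorder trace (stopping at first violation):
  at node 24 with bounds (-inf, +inf): OK
  at node 37 with bounds (-inf, 24): VIOLATION
Node 37 violates its bound: not (-inf < 37 < 24).
Result: Not a valid BST


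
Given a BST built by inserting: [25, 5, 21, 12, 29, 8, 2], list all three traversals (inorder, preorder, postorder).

Tree insertion order: [25, 5, 21, 12, 29, 8, 2]
Tree (level-order array): [25, 5, 29, 2, 21, None, None, None, None, 12, None, 8]
Inorder (L, root, R): [2, 5, 8, 12, 21, 25, 29]
Preorder (root, L, R): [25, 5, 2, 21, 12, 8, 29]
Postorder (L, R, root): [2, 8, 12, 21, 5, 29, 25]


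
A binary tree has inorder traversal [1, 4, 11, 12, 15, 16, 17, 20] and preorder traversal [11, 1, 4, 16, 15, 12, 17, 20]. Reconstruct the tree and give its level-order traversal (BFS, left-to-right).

Inorder:  [1, 4, 11, 12, 15, 16, 17, 20]
Preorder: [11, 1, 4, 16, 15, 12, 17, 20]
Algorithm: preorder visits root first, so consume preorder in order;
for each root, split the current inorder slice at that value into
left-subtree inorder and right-subtree inorder, then recurse.
Recursive splits:
  root=11; inorder splits into left=[1, 4], right=[12, 15, 16, 17, 20]
  root=1; inorder splits into left=[], right=[4]
  root=4; inorder splits into left=[], right=[]
  root=16; inorder splits into left=[12, 15], right=[17, 20]
  root=15; inorder splits into left=[12], right=[]
  root=12; inorder splits into left=[], right=[]
  root=17; inorder splits into left=[], right=[20]
  root=20; inorder splits into left=[], right=[]
Reconstructed level-order: [11, 1, 16, 4, 15, 17, 12, 20]


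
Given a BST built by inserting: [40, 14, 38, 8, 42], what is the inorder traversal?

Tree insertion order: [40, 14, 38, 8, 42]
Tree (level-order array): [40, 14, 42, 8, 38]
Inorder traversal: [8, 14, 38, 40, 42]


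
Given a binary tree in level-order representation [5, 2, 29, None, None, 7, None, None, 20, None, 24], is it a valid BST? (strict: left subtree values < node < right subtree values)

Level-order array: [5, 2, 29, None, None, 7, None, None, 20, None, 24]
Validate using subtree bounds (lo, hi): at each node, require lo < value < hi,
then recurse left with hi=value and right with lo=value.
Preorder trace (stopping at first violation):
  at node 5 with bounds (-inf, +inf): OK
  at node 2 with bounds (-inf, 5): OK
  at node 29 with bounds (5, +inf): OK
  at node 7 with bounds (5, 29): OK
  at node 20 with bounds (7, 29): OK
  at node 24 with bounds (20, 29): OK
No violation found at any node.
Result: Valid BST


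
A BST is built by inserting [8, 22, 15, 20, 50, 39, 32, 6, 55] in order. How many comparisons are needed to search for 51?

Search path for 51: 8 -> 22 -> 50 -> 55
Found: False
Comparisons: 4


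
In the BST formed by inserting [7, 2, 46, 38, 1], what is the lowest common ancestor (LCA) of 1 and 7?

Tree insertion order: [7, 2, 46, 38, 1]
Tree (level-order array): [7, 2, 46, 1, None, 38]
In a BST, the LCA of p=1, q=7 is the first node v on the
root-to-leaf path with p <= v <= q (go left if both < v, right if both > v).
Walk from root:
  at 7: 1 <= 7 <= 7, this is the LCA
LCA = 7


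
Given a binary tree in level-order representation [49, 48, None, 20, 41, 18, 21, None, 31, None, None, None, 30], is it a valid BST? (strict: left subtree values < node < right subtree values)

Level-order array: [49, 48, None, 20, 41, 18, 21, None, 31, None, None, None, 30]
Validate using subtree bounds (lo, hi): at each node, require lo < value < hi,
then recurse left with hi=value and right with lo=value.
Preorder trace (stopping at first violation):
  at node 49 with bounds (-inf, +inf): OK
  at node 48 with bounds (-inf, 49): OK
  at node 20 with bounds (-inf, 48): OK
  at node 18 with bounds (-inf, 20): OK
  at node 21 with bounds (20, 48): OK
  at node 30 with bounds (21, 48): OK
  at node 41 with bounds (48, 49): VIOLATION
Node 41 violates its bound: not (48 < 41 < 49).
Result: Not a valid BST


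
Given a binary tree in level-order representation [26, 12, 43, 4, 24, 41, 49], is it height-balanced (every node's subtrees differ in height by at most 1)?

Tree (level-order array): [26, 12, 43, 4, 24, 41, 49]
Definition: a tree is height-balanced if, at every node, |h(left) - h(right)| <= 1 (empty subtree has height -1).
Bottom-up per-node check:
  node 4: h_left=-1, h_right=-1, diff=0 [OK], height=0
  node 24: h_left=-1, h_right=-1, diff=0 [OK], height=0
  node 12: h_left=0, h_right=0, diff=0 [OK], height=1
  node 41: h_left=-1, h_right=-1, diff=0 [OK], height=0
  node 49: h_left=-1, h_right=-1, diff=0 [OK], height=0
  node 43: h_left=0, h_right=0, diff=0 [OK], height=1
  node 26: h_left=1, h_right=1, diff=0 [OK], height=2
All nodes satisfy the balance condition.
Result: Balanced


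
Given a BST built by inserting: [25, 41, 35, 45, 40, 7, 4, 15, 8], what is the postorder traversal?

Tree insertion order: [25, 41, 35, 45, 40, 7, 4, 15, 8]
Tree (level-order array): [25, 7, 41, 4, 15, 35, 45, None, None, 8, None, None, 40]
Postorder traversal: [4, 8, 15, 7, 40, 35, 45, 41, 25]


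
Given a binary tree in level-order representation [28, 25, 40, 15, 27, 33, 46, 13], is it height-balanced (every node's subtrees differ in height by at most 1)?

Tree (level-order array): [28, 25, 40, 15, 27, 33, 46, 13]
Definition: a tree is height-balanced if, at every node, |h(left) - h(right)| <= 1 (empty subtree has height -1).
Bottom-up per-node check:
  node 13: h_left=-1, h_right=-1, diff=0 [OK], height=0
  node 15: h_left=0, h_right=-1, diff=1 [OK], height=1
  node 27: h_left=-1, h_right=-1, diff=0 [OK], height=0
  node 25: h_left=1, h_right=0, diff=1 [OK], height=2
  node 33: h_left=-1, h_right=-1, diff=0 [OK], height=0
  node 46: h_left=-1, h_right=-1, diff=0 [OK], height=0
  node 40: h_left=0, h_right=0, diff=0 [OK], height=1
  node 28: h_left=2, h_right=1, diff=1 [OK], height=3
All nodes satisfy the balance condition.
Result: Balanced


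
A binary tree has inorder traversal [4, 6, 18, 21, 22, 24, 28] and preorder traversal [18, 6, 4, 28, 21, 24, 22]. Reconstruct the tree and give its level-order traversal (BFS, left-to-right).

Inorder:  [4, 6, 18, 21, 22, 24, 28]
Preorder: [18, 6, 4, 28, 21, 24, 22]
Algorithm: preorder visits root first, so consume preorder in order;
for each root, split the current inorder slice at that value into
left-subtree inorder and right-subtree inorder, then recurse.
Recursive splits:
  root=18; inorder splits into left=[4, 6], right=[21, 22, 24, 28]
  root=6; inorder splits into left=[4], right=[]
  root=4; inorder splits into left=[], right=[]
  root=28; inorder splits into left=[21, 22, 24], right=[]
  root=21; inorder splits into left=[], right=[22, 24]
  root=24; inorder splits into left=[22], right=[]
  root=22; inorder splits into left=[], right=[]
Reconstructed level-order: [18, 6, 28, 4, 21, 24, 22]


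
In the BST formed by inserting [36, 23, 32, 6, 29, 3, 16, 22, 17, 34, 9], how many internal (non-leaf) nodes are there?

Tree built from: [36, 23, 32, 6, 29, 3, 16, 22, 17, 34, 9]
Tree (level-order array): [36, 23, None, 6, 32, 3, 16, 29, 34, None, None, 9, 22, None, None, None, None, None, None, 17]
Rule: An internal node has at least one child.
Per-node child counts:
  node 36: 1 child(ren)
  node 23: 2 child(ren)
  node 6: 2 child(ren)
  node 3: 0 child(ren)
  node 16: 2 child(ren)
  node 9: 0 child(ren)
  node 22: 1 child(ren)
  node 17: 0 child(ren)
  node 32: 2 child(ren)
  node 29: 0 child(ren)
  node 34: 0 child(ren)
Matching nodes: [36, 23, 6, 16, 22, 32]
Count of internal (non-leaf) nodes: 6


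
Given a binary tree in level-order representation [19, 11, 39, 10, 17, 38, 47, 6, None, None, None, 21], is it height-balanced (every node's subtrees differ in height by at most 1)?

Tree (level-order array): [19, 11, 39, 10, 17, 38, 47, 6, None, None, None, 21]
Definition: a tree is height-balanced if, at every node, |h(left) - h(right)| <= 1 (empty subtree has height -1).
Bottom-up per-node check:
  node 6: h_left=-1, h_right=-1, diff=0 [OK], height=0
  node 10: h_left=0, h_right=-1, diff=1 [OK], height=1
  node 17: h_left=-1, h_right=-1, diff=0 [OK], height=0
  node 11: h_left=1, h_right=0, diff=1 [OK], height=2
  node 21: h_left=-1, h_right=-1, diff=0 [OK], height=0
  node 38: h_left=0, h_right=-1, diff=1 [OK], height=1
  node 47: h_left=-1, h_right=-1, diff=0 [OK], height=0
  node 39: h_left=1, h_right=0, diff=1 [OK], height=2
  node 19: h_left=2, h_right=2, diff=0 [OK], height=3
All nodes satisfy the balance condition.
Result: Balanced


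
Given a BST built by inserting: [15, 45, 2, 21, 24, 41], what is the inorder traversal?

Tree insertion order: [15, 45, 2, 21, 24, 41]
Tree (level-order array): [15, 2, 45, None, None, 21, None, None, 24, None, 41]
Inorder traversal: [2, 15, 21, 24, 41, 45]


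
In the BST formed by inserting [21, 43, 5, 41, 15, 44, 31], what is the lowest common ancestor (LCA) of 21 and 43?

Tree insertion order: [21, 43, 5, 41, 15, 44, 31]
Tree (level-order array): [21, 5, 43, None, 15, 41, 44, None, None, 31]
In a BST, the LCA of p=21, q=43 is the first node v on the
root-to-leaf path with p <= v <= q (go left if both < v, right if both > v).
Walk from root:
  at 21: 21 <= 21 <= 43, this is the LCA
LCA = 21


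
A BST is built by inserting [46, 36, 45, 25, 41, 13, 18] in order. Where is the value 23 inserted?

Starting tree (level order): [46, 36, None, 25, 45, 13, None, 41, None, None, 18]
Insertion path: 46 -> 36 -> 25 -> 13 -> 18
Result: insert 23 as right child of 18
Final tree (level order): [46, 36, None, 25, 45, 13, None, 41, None, None, 18, None, None, None, 23]


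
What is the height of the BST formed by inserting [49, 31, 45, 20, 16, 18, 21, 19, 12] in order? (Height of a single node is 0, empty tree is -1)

Insertion order: [49, 31, 45, 20, 16, 18, 21, 19, 12]
Tree (level-order array): [49, 31, None, 20, 45, 16, 21, None, None, 12, 18, None, None, None, None, None, 19]
Compute height bottom-up (empty subtree = -1):
  height(12) = 1 + max(-1, -1) = 0
  height(19) = 1 + max(-1, -1) = 0
  height(18) = 1 + max(-1, 0) = 1
  height(16) = 1 + max(0, 1) = 2
  height(21) = 1 + max(-1, -1) = 0
  height(20) = 1 + max(2, 0) = 3
  height(45) = 1 + max(-1, -1) = 0
  height(31) = 1 + max(3, 0) = 4
  height(49) = 1 + max(4, -1) = 5
Height = 5


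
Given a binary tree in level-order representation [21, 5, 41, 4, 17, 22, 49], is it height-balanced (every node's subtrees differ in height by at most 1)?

Tree (level-order array): [21, 5, 41, 4, 17, 22, 49]
Definition: a tree is height-balanced if, at every node, |h(left) - h(right)| <= 1 (empty subtree has height -1).
Bottom-up per-node check:
  node 4: h_left=-1, h_right=-1, diff=0 [OK], height=0
  node 17: h_left=-1, h_right=-1, diff=0 [OK], height=0
  node 5: h_left=0, h_right=0, diff=0 [OK], height=1
  node 22: h_left=-1, h_right=-1, diff=0 [OK], height=0
  node 49: h_left=-1, h_right=-1, diff=0 [OK], height=0
  node 41: h_left=0, h_right=0, diff=0 [OK], height=1
  node 21: h_left=1, h_right=1, diff=0 [OK], height=2
All nodes satisfy the balance condition.
Result: Balanced


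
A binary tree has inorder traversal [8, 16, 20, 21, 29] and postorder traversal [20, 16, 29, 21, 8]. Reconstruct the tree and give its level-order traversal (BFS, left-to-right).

Inorder:   [8, 16, 20, 21, 29]
Postorder: [20, 16, 29, 21, 8]
Algorithm: postorder visits root last, so walk postorder right-to-left;
each value is the root of the current inorder slice — split it at that
value, recurse on the right subtree first, then the left.
Recursive splits:
  root=8; inorder splits into left=[], right=[16, 20, 21, 29]
  root=21; inorder splits into left=[16, 20], right=[29]
  root=29; inorder splits into left=[], right=[]
  root=16; inorder splits into left=[], right=[20]
  root=20; inorder splits into left=[], right=[]
Reconstructed level-order: [8, 21, 16, 29, 20]


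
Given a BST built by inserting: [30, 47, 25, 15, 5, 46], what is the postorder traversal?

Tree insertion order: [30, 47, 25, 15, 5, 46]
Tree (level-order array): [30, 25, 47, 15, None, 46, None, 5]
Postorder traversal: [5, 15, 25, 46, 47, 30]


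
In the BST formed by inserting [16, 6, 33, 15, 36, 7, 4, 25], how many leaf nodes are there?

Tree built from: [16, 6, 33, 15, 36, 7, 4, 25]
Tree (level-order array): [16, 6, 33, 4, 15, 25, 36, None, None, 7]
Rule: A leaf has 0 children.
Per-node child counts:
  node 16: 2 child(ren)
  node 6: 2 child(ren)
  node 4: 0 child(ren)
  node 15: 1 child(ren)
  node 7: 0 child(ren)
  node 33: 2 child(ren)
  node 25: 0 child(ren)
  node 36: 0 child(ren)
Matching nodes: [4, 7, 25, 36]
Count of leaf nodes: 4


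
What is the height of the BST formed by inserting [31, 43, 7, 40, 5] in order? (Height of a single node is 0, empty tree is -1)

Insertion order: [31, 43, 7, 40, 5]
Tree (level-order array): [31, 7, 43, 5, None, 40]
Compute height bottom-up (empty subtree = -1):
  height(5) = 1 + max(-1, -1) = 0
  height(7) = 1 + max(0, -1) = 1
  height(40) = 1 + max(-1, -1) = 0
  height(43) = 1 + max(0, -1) = 1
  height(31) = 1 + max(1, 1) = 2
Height = 2


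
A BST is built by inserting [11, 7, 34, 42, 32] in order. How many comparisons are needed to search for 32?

Search path for 32: 11 -> 34 -> 32
Found: True
Comparisons: 3


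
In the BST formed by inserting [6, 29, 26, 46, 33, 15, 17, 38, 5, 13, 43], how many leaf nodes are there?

Tree built from: [6, 29, 26, 46, 33, 15, 17, 38, 5, 13, 43]
Tree (level-order array): [6, 5, 29, None, None, 26, 46, 15, None, 33, None, 13, 17, None, 38, None, None, None, None, None, 43]
Rule: A leaf has 0 children.
Per-node child counts:
  node 6: 2 child(ren)
  node 5: 0 child(ren)
  node 29: 2 child(ren)
  node 26: 1 child(ren)
  node 15: 2 child(ren)
  node 13: 0 child(ren)
  node 17: 0 child(ren)
  node 46: 1 child(ren)
  node 33: 1 child(ren)
  node 38: 1 child(ren)
  node 43: 0 child(ren)
Matching nodes: [5, 13, 17, 43]
Count of leaf nodes: 4


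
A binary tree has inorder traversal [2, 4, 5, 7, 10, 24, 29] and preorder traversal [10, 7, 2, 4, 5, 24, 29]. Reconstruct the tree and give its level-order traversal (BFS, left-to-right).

Inorder:  [2, 4, 5, 7, 10, 24, 29]
Preorder: [10, 7, 2, 4, 5, 24, 29]
Algorithm: preorder visits root first, so consume preorder in order;
for each root, split the current inorder slice at that value into
left-subtree inorder and right-subtree inorder, then recurse.
Recursive splits:
  root=10; inorder splits into left=[2, 4, 5, 7], right=[24, 29]
  root=7; inorder splits into left=[2, 4, 5], right=[]
  root=2; inorder splits into left=[], right=[4, 5]
  root=4; inorder splits into left=[], right=[5]
  root=5; inorder splits into left=[], right=[]
  root=24; inorder splits into left=[], right=[29]
  root=29; inorder splits into left=[], right=[]
Reconstructed level-order: [10, 7, 24, 2, 29, 4, 5]


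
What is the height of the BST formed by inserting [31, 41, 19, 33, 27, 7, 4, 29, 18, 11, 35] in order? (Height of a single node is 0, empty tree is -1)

Insertion order: [31, 41, 19, 33, 27, 7, 4, 29, 18, 11, 35]
Tree (level-order array): [31, 19, 41, 7, 27, 33, None, 4, 18, None, 29, None, 35, None, None, 11]
Compute height bottom-up (empty subtree = -1):
  height(4) = 1 + max(-1, -1) = 0
  height(11) = 1 + max(-1, -1) = 0
  height(18) = 1 + max(0, -1) = 1
  height(7) = 1 + max(0, 1) = 2
  height(29) = 1 + max(-1, -1) = 0
  height(27) = 1 + max(-1, 0) = 1
  height(19) = 1 + max(2, 1) = 3
  height(35) = 1 + max(-1, -1) = 0
  height(33) = 1 + max(-1, 0) = 1
  height(41) = 1 + max(1, -1) = 2
  height(31) = 1 + max(3, 2) = 4
Height = 4


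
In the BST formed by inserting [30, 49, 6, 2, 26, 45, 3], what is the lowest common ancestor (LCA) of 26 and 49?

Tree insertion order: [30, 49, 6, 2, 26, 45, 3]
Tree (level-order array): [30, 6, 49, 2, 26, 45, None, None, 3]
In a BST, the LCA of p=26, q=49 is the first node v on the
root-to-leaf path with p <= v <= q (go left if both < v, right if both > v).
Walk from root:
  at 30: 26 <= 30 <= 49, this is the LCA
LCA = 30


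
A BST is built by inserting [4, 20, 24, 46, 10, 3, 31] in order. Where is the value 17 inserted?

Starting tree (level order): [4, 3, 20, None, None, 10, 24, None, None, None, 46, 31]
Insertion path: 4 -> 20 -> 10
Result: insert 17 as right child of 10
Final tree (level order): [4, 3, 20, None, None, 10, 24, None, 17, None, 46, None, None, 31]


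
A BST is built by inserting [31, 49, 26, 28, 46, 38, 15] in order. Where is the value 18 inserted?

Starting tree (level order): [31, 26, 49, 15, 28, 46, None, None, None, None, None, 38]
Insertion path: 31 -> 26 -> 15
Result: insert 18 as right child of 15
Final tree (level order): [31, 26, 49, 15, 28, 46, None, None, 18, None, None, 38]


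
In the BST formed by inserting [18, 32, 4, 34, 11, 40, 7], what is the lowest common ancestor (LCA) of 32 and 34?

Tree insertion order: [18, 32, 4, 34, 11, 40, 7]
Tree (level-order array): [18, 4, 32, None, 11, None, 34, 7, None, None, 40]
In a BST, the LCA of p=32, q=34 is the first node v on the
root-to-leaf path with p <= v <= q (go left if both < v, right if both > v).
Walk from root:
  at 18: both 32 and 34 > 18, go right
  at 32: 32 <= 32 <= 34, this is the LCA
LCA = 32


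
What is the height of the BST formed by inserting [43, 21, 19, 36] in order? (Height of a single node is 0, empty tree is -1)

Insertion order: [43, 21, 19, 36]
Tree (level-order array): [43, 21, None, 19, 36]
Compute height bottom-up (empty subtree = -1):
  height(19) = 1 + max(-1, -1) = 0
  height(36) = 1 + max(-1, -1) = 0
  height(21) = 1 + max(0, 0) = 1
  height(43) = 1 + max(1, -1) = 2
Height = 2


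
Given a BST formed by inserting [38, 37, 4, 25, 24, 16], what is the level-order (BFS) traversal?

Tree insertion order: [38, 37, 4, 25, 24, 16]
Tree (level-order array): [38, 37, None, 4, None, None, 25, 24, None, 16]
BFS from the root, enqueuing left then right child of each popped node:
  queue [38] -> pop 38, enqueue [37], visited so far: [38]
  queue [37] -> pop 37, enqueue [4], visited so far: [38, 37]
  queue [4] -> pop 4, enqueue [25], visited so far: [38, 37, 4]
  queue [25] -> pop 25, enqueue [24], visited so far: [38, 37, 4, 25]
  queue [24] -> pop 24, enqueue [16], visited so far: [38, 37, 4, 25, 24]
  queue [16] -> pop 16, enqueue [none], visited so far: [38, 37, 4, 25, 24, 16]
Result: [38, 37, 4, 25, 24, 16]


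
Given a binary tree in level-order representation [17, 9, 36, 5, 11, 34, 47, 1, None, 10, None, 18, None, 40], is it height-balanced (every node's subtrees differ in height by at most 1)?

Tree (level-order array): [17, 9, 36, 5, 11, 34, 47, 1, None, 10, None, 18, None, 40]
Definition: a tree is height-balanced if, at every node, |h(left) - h(right)| <= 1 (empty subtree has height -1).
Bottom-up per-node check:
  node 1: h_left=-1, h_right=-1, diff=0 [OK], height=0
  node 5: h_left=0, h_right=-1, diff=1 [OK], height=1
  node 10: h_left=-1, h_right=-1, diff=0 [OK], height=0
  node 11: h_left=0, h_right=-1, diff=1 [OK], height=1
  node 9: h_left=1, h_right=1, diff=0 [OK], height=2
  node 18: h_left=-1, h_right=-1, diff=0 [OK], height=0
  node 34: h_left=0, h_right=-1, diff=1 [OK], height=1
  node 40: h_left=-1, h_right=-1, diff=0 [OK], height=0
  node 47: h_left=0, h_right=-1, diff=1 [OK], height=1
  node 36: h_left=1, h_right=1, diff=0 [OK], height=2
  node 17: h_left=2, h_right=2, diff=0 [OK], height=3
All nodes satisfy the balance condition.
Result: Balanced


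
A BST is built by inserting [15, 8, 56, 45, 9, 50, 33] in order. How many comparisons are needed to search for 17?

Search path for 17: 15 -> 56 -> 45 -> 33
Found: False
Comparisons: 4


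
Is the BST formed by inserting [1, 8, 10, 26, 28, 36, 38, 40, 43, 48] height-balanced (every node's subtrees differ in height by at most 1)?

Tree (level-order array): [1, None, 8, None, 10, None, 26, None, 28, None, 36, None, 38, None, 40, None, 43, None, 48]
Definition: a tree is height-balanced if, at every node, |h(left) - h(right)| <= 1 (empty subtree has height -1).
Bottom-up per-node check:
  node 48: h_left=-1, h_right=-1, diff=0 [OK], height=0
  node 43: h_left=-1, h_right=0, diff=1 [OK], height=1
  node 40: h_left=-1, h_right=1, diff=2 [FAIL (|-1-1|=2 > 1)], height=2
  node 38: h_left=-1, h_right=2, diff=3 [FAIL (|-1-2|=3 > 1)], height=3
  node 36: h_left=-1, h_right=3, diff=4 [FAIL (|-1-3|=4 > 1)], height=4
  node 28: h_left=-1, h_right=4, diff=5 [FAIL (|-1-4|=5 > 1)], height=5
  node 26: h_left=-1, h_right=5, diff=6 [FAIL (|-1-5|=6 > 1)], height=6
  node 10: h_left=-1, h_right=6, diff=7 [FAIL (|-1-6|=7 > 1)], height=7
  node 8: h_left=-1, h_right=7, diff=8 [FAIL (|-1-7|=8 > 1)], height=8
  node 1: h_left=-1, h_right=8, diff=9 [FAIL (|-1-8|=9 > 1)], height=9
Node 40 violates the condition: |-1 - 1| = 2 > 1.
Result: Not balanced


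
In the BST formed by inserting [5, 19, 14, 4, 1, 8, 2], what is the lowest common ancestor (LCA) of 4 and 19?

Tree insertion order: [5, 19, 14, 4, 1, 8, 2]
Tree (level-order array): [5, 4, 19, 1, None, 14, None, None, 2, 8]
In a BST, the LCA of p=4, q=19 is the first node v on the
root-to-leaf path with p <= v <= q (go left if both < v, right if both > v).
Walk from root:
  at 5: 4 <= 5 <= 19, this is the LCA
LCA = 5


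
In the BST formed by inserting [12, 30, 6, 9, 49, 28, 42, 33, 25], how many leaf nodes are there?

Tree built from: [12, 30, 6, 9, 49, 28, 42, 33, 25]
Tree (level-order array): [12, 6, 30, None, 9, 28, 49, None, None, 25, None, 42, None, None, None, 33]
Rule: A leaf has 0 children.
Per-node child counts:
  node 12: 2 child(ren)
  node 6: 1 child(ren)
  node 9: 0 child(ren)
  node 30: 2 child(ren)
  node 28: 1 child(ren)
  node 25: 0 child(ren)
  node 49: 1 child(ren)
  node 42: 1 child(ren)
  node 33: 0 child(ren)
Matching nodes: [9, 25, 33]
Count of leaf nodes: 3


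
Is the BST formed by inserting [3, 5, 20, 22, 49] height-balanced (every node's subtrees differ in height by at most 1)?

Tree (level-order array): [3, None, 5, None, 20, None, 22, None, 49]
Definition: a tree is height-balanced if, at every node, |h(left) - h(right)| <= 1 (empty subtree has height -1).
Bottom-up per-node check:
  node 49: h_left=-1, h_right=-1, diff=0 [OK], height=0
  node 22: h_left=-1, h_right=0, diff=1 [OK], height=1
  node 20: h_left=-1, h_right=1, diff=2 [FAIL (|-1-1|=2 > 1)], height=2
  node 5: h_left=-1, h_right=2, diff=3 [FAIL (|-1-2|=3 > 1)], height=3
  node 3: h_left=-1, h_right=3, diff=4 [FAIL (|-1-3|=4 > 1)], height=4
Node 20 violates the condition: |-1 - 1| = 2 > 1.
Result: Not balanced


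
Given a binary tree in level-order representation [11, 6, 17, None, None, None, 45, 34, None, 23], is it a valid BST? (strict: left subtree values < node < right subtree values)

Level-order array: [11, 6, 17, None, None, None, 45, 34, None, 23]
Validate using subtree bounds (lo, hi): at each node, require lo < value < hi,
then recurse left with hi=value and right with lo=value.
Preorder trace (stopping at first violation):
  at node 11 with bounds (-inf, +inf): OK
  at node 6 with bounds (-inf, 11): OK
  at node 17 with bounds (11, +inf): OK
  at node 45 with bounds (17, +inf): OK
  at node 34 with bounds (17, 45): OK
  at node 23 with bounds (17, 34): OK
No violation found at any node.
Result: Valid BST


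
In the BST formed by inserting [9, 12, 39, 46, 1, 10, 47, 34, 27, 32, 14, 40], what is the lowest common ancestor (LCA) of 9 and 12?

Tree insertion order: [9, 12, 39, 46, 1, 10, 47, 34, 27, 32, 14, 40]
Tree (level-order array): [9, 1, 12, None, None, 10, 39, None, None, 34, 46, 27, None, 40, 47, 14, 32]
In a BST, the LCA of p=9, q=12 is the first node v on the
root-to-leaf path with p <= v <= q (go left if both < v, right if both > v).
Walk from root:
  at 9: 9 <= 9 <= 12, this is the LCA
LCA = 9


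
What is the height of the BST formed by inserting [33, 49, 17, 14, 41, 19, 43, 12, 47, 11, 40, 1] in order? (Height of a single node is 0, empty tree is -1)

Insertion order: [33, 49, 17, 14, 41, 19, 43, 12, 47, 11, 40, 1]
Tree (level-order array): [33, 17, 49, 14, 19, 41, None, 12, None, None, None, 40, 43, 11, None, None, None, None, 47, 1]
Compute height bottom-up (empty subtree = -1):
  height(1) = 1 + max(-1, -1) = 0
  height(11) = 1 + max(0, -1) = 1
  height(12) = 1 + max(1, -1) = 2
  height(14) = 1 + max(2, -1) = 3
  height(19) = 1 + max(-1, -1) = 0
  height(17) = 1 + max(3, 0) = 4
  height(40) = 1 + max(-1, -1) = 0
  height(47) = 1 + max(-1, -1) = 0
  height(43) = 1 + max(-1, 0) = 1
  height(41) = 1 + max(0, 1) = 2
  height(49) = 1 + max(2, -1) = 3
  height(33) = 1 + max(4, 3) = 5
Height = 5


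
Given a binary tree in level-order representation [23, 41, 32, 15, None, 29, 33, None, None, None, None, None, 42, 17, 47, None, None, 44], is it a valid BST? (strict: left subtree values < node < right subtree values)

Level-order array: [23, 41, 32, 15, None, 29, 33, None, None, None, None, None, 42, 17, 47, None, None, 44]
Validate using subtree bounds (lo, hi): at each node, require lo < value < hi,
then recurse left with hi=value and right with lo=value.
Preorder trace (stopping at first violation):
  at node 23 with bounds (-inf, +inf): OK
  at node 41 with bounds (-inf, 23): VIOLATION
Node 41 violates its bound: not (-inf < 41 < 23).
Result: Not a valid BST


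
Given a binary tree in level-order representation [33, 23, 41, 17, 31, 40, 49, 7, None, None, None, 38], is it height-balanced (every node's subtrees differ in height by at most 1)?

Tree (level-order array): [33, 23, 41, 17, 31, 40, 49, 7, None, None, None, 38]
Definition: a tree is height-balanced if, at every node, |h(left) - h(right)| <= 1 (empty subtree has height -1).
Bottom-up per-node check:
  node 7: h_left=-1, h_right=-1, diff=0 [OK], height=0
  node 17: h_left=0, h_right=-1, diff=1 [OK], height=1
  node 31: h_left=-1, h_right=-1, diff=0 [OK], height=0
  node 23: h_left=1, h_right=0, diff=1 [OK], height=2
  node 38: h_left=-1, h_right=-1, diff=0 [OK], height=0
  node 40: h_left=0, h_right=-1, diff=1 [OK], height=1
  node 49: h_left=-1, h_right=-1, diff=0 [OK], height=0
  node 41: h_left=1, h_right=0, diff=1 [OK], height=2
  node 33: h_left=2, h_right=2, diff=0 [OK], height=3
All nodes satisfy the balance condition.
Result: Balanced


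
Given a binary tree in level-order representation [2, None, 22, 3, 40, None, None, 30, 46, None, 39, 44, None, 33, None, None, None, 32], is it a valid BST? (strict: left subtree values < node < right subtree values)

Level-order array: [2, None, 22, 3, 40, None, None, 30, 46, None, 39, 44, None, 33, None, None, None, 32]
Validate using subtree bounds (lo, hi): at each node, require lo < value < hi,
then recurse left with hi=value and right with lo=value.
Preorder trace (stopping at first violation):
  at node 2 with bounds (-inf, +inf): OK
  at node 22 with bounds (2, +inf): OK
  at node 3 with bounds (2, 22): OK
  at node 40 with bounds (22, +inf): OK
  at node 30 with bounds (22, 40): OK
  at node 39 with bounds (30, 40): OK
  at node 33 with bounds (30, 39): OK
  at node 32 with bounds (30, 33): OK
  at node 46 with bounds (40, +inf): OK
  at node 44 with bounds (40, 46): OK
No violation found at any node.
Result: Valid BST


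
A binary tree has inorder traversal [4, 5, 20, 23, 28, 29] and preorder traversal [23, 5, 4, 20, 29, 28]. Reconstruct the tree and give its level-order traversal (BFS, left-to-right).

Inorder:  [4, 5, 20, 23, 28, 29]
Preorder: [23, 5, 4, 20, 29, 28]
Algorithm: preorder visits root first, so consume preorder in order;
for each root, split the current inorder slice at that value into
left-subtree inorder and right-subtree inorder, then recurse.
Recursive splits:
  root=23; inorder splits into left=[4, 5, 20], right=[28, 29]
  root=5; inorder splits into left=[4], right=[20]
  root=4; inorder splits into left=[], right=[]
  root=20; inorder splits into left=[], right=[]
  root=29; inorder splits into left=[28], right=[]
  root=28; inorder splits into left=[], right=[]
Reconstructed level-order: [23, 5, 29, 4, 20, 28]


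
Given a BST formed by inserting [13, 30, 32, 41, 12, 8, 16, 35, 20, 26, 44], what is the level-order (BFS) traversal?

Tree insertion order: [13, 30, 32, 41, 12, 8, 16, 35, 20, 26, 44]
Tree (level-order array): [13, 12, 30, 8, None, 16, 32, None, None, None, 20, None, 41, None, 26, 35, 44]
BFS from the root, enqueuing left then right child of each popped node:
  queue [13] -> pop 13, enqueue [12, 30], visited so far: [13]
  queue [12, 30] -> pop 12, enqueue [8], visited so far: [13, 12]
  queue [30, 8] -> pop 30, enqueue [16, 32], visited so far: [13, 12, 30]
  queue [8, 16, 32] -> pop 8, enqueue [none], visited so far: [13, 12, 30, 8]
  queue [16, 32] -> pop 16, enqueue [20], visited so far: [13, 12, 30, 8, 16]
  queue [32, 20] -> pop 32, enqueue [41], visited so far: [13, 12, 30, 8, 16, 32]
  queue [20, 41] -> pop 20, enqueue [26], visited so far: [13, 12, 30, 8, 16, 32, 20]
  queue [41, 26] -> pop 41, enqueue [35, 44], visited so far: [13, 12, 30, 8, 16, 32, 20, 41]
  queue [26, 35, 44] -> pop 26, enqueue [none], visited so far: [13, 12, 30, 8, 16, 32, 20, 41, 26]
  queue [35, 44] -> pop 35, enqueue [none], visited so far: [13, 12, 30, 8, 16, 32, 20, 41, 26, 35]
  queue [44] -> pop 44, enqueue [none], visited so far: [13, 12, 30, 8, 16, 32, 20, 41, 26, 35, 44]
Result: [13, 12, 30, 8, 16, 32, 20, 41, 26, 35, 44]


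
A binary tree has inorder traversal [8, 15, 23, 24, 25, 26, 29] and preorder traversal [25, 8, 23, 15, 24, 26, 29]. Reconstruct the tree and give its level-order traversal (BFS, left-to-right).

Inorder:  [8, 15, 23, 24, 25, 26, 29]
Preorder: [25, 8, 23, 15, 24, 26, 29]
Algorithm: preorder visits root first, so consume preorder in order;
for each root, split the current inorder slice at that value into
left-subtree inorder and right-subtree inorder, then recurse.
Recursive splits:
  root=25; inorder splits into left=[8, 15, 23, 24], right=[26, 29]
  root=8; inorder splits into left=[], right=[15, 23, 24]
  root=23; inorder splits into left=[15], right=[24]
  root=15; inorder splits into left=[], right=[]
  root=24; inorder splits into left=[], right=[]
  root=26; inorder splits into left=[], right=[29]
  root=29; inorder splits into left=[], right=[]
Reconstructed level-order: [25, 8, 26, 23, 29, 15, 24]


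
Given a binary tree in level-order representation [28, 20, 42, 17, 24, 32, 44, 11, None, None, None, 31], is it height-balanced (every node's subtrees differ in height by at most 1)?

Tree (level-order array): [28, 20, 42, 17, 24, 32, 44, 11, None, None, None, 31]
Definition: a tree is height-balanced if, at every node, |h(left) - h(right)| <= 1 (empty subtree has height -1).
Bottom-up per-node check:
  node 11: h_left=-1, h_right=-1, diff=0 [OK], height=0
  node 17: h_left=0, h_right=-1, diff=1 [OK], height=1
  node 24: h_left=-1, h_right=-1, diff=0 [OK], height=0
  node 20: h_left=1, h_right=0, diff=1 [OK], height=2
  node 31: h_left=-1, h_right=-1, diff=0 [OK], height=0
  node 32: h_left=0, h_right=-1, diff=1 [OK], height=1
  node 44: h_left=-1, h_right=-1, diff=0 [OK], height=0
  node 42: h_left=1, h_right=0, diff=1 [OK], height=2
  node 28: h_left=2, h_right=2, diff=0 [OK], height=3
All nodes satisfy the balance condition.
Result: Balanced


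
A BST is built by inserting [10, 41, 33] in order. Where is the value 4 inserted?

Starting tree (level order): [10, None, 41, 33]
Insertion path: 10
Result: insert 4 as left child of 10
Final tree (level order): [10, 4, 41, None, None, 33]
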